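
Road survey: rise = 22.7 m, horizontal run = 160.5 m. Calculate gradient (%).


Formula: Gradient = rise / run * 100
Gradient = 22.7 / 160.5 * 100 = 14.1%

14.1


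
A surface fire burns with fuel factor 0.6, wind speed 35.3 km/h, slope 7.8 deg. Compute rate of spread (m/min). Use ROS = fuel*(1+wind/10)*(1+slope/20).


Formula: ROS = fuel * (1 + wind/10) * (1 + slope/20)
Wind factor = 1 + 35.3/10 = 4.53
Slope factor = 1 + 7.8/20 = 1.39
ROS = 0.6 * 4.53 * 1.39 = 3.78 m/min

3.78


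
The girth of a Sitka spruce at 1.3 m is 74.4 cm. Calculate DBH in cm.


Formula: DBH = C / pi
DBH = 74.4 / pi
pi = 3.14159...
DBH = 23.7 cm

23.7


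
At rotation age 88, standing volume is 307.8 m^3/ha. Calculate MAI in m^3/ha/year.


Formula: MAI = Total Volume / Stand Age
MAI = 307.8 m^3/ha / 88 years
MAI = 3.5 m^3/ha/year

3.5


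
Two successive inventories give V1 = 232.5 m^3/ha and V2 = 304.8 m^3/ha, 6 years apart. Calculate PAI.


Formula: PAI = (V_T2 - V_T1) / (T2 - T1)
Volume increment = 304.8 - 232.5 = 72.3 m^3/ha
PAI = 72.3 / 6 = 12.05 m^3/ha/year

12.05


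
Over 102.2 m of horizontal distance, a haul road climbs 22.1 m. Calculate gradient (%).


Formula: Gradient = rise / run * 100
Gradient = 22.1 / 102.2 * 100 = 21.6%

21.6


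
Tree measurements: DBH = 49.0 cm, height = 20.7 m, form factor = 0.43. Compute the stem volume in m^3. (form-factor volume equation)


Formula: V = pi * (DBH/200)^2 * H * ff
Radius = DBH/200 = 49.0/200 = 0.245 m
Radius^2 = 0.245^2 = 0.060025 m^2
V = pi * 0.060025 * 20.7 * 0.43
V = 1.678 m^3

1.678


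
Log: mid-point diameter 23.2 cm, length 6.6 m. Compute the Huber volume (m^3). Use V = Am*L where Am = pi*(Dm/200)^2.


Huber: V = Am * L,  Am = pi*(Dm/200)^2
Am = pi*(23.2/200)^2 = 0.042273 m^2
V = 0.042273*6.6 = 0.279 m^3

0.279


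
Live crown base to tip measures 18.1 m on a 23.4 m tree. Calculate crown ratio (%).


Formula: Crown Ratio = (Crown Length / Total Height) * 100
CR = (18.1 m / 23.4 m) * 100
CR = 0.7735 * 100 = 77.4%

77.4


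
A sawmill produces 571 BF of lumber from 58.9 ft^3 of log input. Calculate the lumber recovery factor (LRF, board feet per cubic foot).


Formula: LRF = Lumber Output (BF) / Log Input (ft^3)
LRF = 571 BF / 58.9 ft^3
LRF = 9.69 BF/ft^3

9.69


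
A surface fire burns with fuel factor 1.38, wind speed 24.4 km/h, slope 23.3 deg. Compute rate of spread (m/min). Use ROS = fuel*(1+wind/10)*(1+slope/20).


Formula: ROS = fuel * (1 + wind/10) * (1 + slope/20)
Wind factor = 1 + 24.4/10 = 3.44
Slope factor = 1 + 23.3/20 = 2.165
ROS = 1.38 * 3.44 * 2.165 = 10.28 m/min

10.28


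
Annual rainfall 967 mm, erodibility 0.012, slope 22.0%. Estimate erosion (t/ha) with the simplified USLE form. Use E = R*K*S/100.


Formula: E = R * K * S / 100  (simplified USLE)
R * K = 967 * 0.012 = 11.604
E = 11.604 * 22.0 / 100 = 2.55 t/ha

2.55


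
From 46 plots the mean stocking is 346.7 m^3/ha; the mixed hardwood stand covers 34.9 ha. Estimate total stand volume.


Formula: Total Volume = Mean Volume per ha * Total Area
Total Volume = 346.7 m^3/ha * 34.9 ha
Total Volume = 12100 m^3

12100


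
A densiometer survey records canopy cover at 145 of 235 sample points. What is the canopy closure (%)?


Formula: Canopy closure = covered points / total points * 100
Closure = 145 / 235 * 100
Closure = 0.617 * 100 = 61.7%

61.7


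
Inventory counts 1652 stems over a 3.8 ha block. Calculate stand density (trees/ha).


Formula: Stand Density = N_trees / Area_ha
Density = 1652 trees / 3.8 ha
Density = 435 trees/ha

435


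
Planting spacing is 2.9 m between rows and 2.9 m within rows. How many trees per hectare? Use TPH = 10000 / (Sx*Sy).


Formula: TPH = 10000 m^2/ha / (spacing_x * spacing_y)
Area per tree = 2.9 m * 2.9 m = 8.41 m^2
TPH = 10000 / 8.41 = 1189 trees/ha

1189


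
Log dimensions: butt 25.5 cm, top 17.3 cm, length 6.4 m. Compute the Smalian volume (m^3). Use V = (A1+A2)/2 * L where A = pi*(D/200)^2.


Smalian: V = (A1 + A2)/2 * L,  A = pi*(D/200)^2
A1 = pi*(25.5/200)^2 = 0.051071 m^2
A2 = pi*(17.3/200)^2 = 0.023506 m^2
V = (0.051071+0.023506)/2*6.4 = 0.2386 m^3

0.2386


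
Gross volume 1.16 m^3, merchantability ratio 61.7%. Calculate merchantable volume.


Formula: MV = V_total * (merchantable_pct / 100)
Merchantable fraction = 61.7% / 100 = 0.617
MV = 1.16 m^3 * 0.617 = 0.716 m^3

0.716


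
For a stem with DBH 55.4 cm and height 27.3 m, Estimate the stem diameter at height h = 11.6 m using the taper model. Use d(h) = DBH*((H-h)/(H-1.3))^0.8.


Taper: d(h) = DBH * ((H - h) / (H - 1.3))^0.8
Numerator = H - h = 27.3 - 11.6 = 15.7 m
Denominator = H - 1.3 = 27.3 - 1.3 = 26.0 m
Ratio = 15.7 / 26.0 = 0.60385
d = 55.4 * 0.60385^0.8 = 37.0 cm

37.0


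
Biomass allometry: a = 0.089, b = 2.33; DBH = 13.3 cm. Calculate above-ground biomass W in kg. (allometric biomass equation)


Formula: W = a * DBH^b  (allometric power law)
DBH^b = 13.3^2.33 = 415.5032
W = 0.089 * 415.5032 = 37.0 kg

37.0


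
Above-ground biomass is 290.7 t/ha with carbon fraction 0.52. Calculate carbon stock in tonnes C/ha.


Formula: Carbon Stock = Biomass * Carbon Fraction
C = 290.7 t/ha * 0.52
C = 151.2 t C/ha

151.2


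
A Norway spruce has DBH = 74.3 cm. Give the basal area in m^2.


Formula: BA = pi * (DBH/2)^2 / 10000  (cm^2 to m^2)
Radius = DBH/2 = 74.3/2 = 37.15 cm
BA = pi * 37.15^2 / 10000
   = 4335.7827 cm^2 / 10000
   = 0.4336 m^2

0.4336


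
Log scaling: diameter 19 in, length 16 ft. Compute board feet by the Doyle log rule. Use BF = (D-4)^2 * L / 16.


Doyle: BF = (D - 4)^2 * L / 16
Adjusted diameter = 19 - 4 = 15 in
(D-4)^2 = 15^2 = 225
BF = 225 * 16 / 16 = 225 BF

225


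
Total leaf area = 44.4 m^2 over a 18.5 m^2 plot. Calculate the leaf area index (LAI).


Formula: LAI = total leaf area / ground area  (dimensionless)
LAI = 44.4 m^2 / 18.5 m^2
LAI = 2.4

2.4


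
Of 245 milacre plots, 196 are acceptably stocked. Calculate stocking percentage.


Formula: Stocking % = stocked plots / total plots * 100
Stocking = 196 / 245 * 100
Stocking = 0.8 * 100 = 80.0%

80.0


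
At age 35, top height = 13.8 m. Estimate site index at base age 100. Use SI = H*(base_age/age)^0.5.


Formula: SI = H_dom * (base_age / age)^0.5
Age ratio = 100 / 35 = 2.85714
sqrt(age_ratio) = 1.69031
SI = 13.8 * 1.69031 = 23.3 m

23.3


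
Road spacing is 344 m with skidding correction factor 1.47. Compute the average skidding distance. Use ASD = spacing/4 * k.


Formula: ASD = (spacing / 4) * correction
Uncorrected distance = spacing / 4 = 344 / 4 = 86 m
ASD = 86 * 1.47 = 126 m

126


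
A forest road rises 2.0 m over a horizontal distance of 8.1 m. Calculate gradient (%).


Formula: Gradient = rise / run * 100
Gradient = 2.0 / 8.1 * 100 = 24.7%

24.7


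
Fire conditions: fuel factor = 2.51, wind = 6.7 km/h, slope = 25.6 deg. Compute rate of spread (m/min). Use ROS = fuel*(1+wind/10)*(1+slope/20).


Formula: ROS = fuel * (1 + wind/10) * (1 + slope/20)
Wind factor = 1 + 6.7/10 = 1.67
Slope factor = 1 + 25.6/20 = 2.28
ROS = 2.51 * 1.67 * 2.28 = 9.56 m/min

9.56


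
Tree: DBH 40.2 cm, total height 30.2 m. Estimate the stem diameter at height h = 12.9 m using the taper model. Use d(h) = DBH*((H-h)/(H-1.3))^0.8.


Taper: d(h) = DBH * ((H - h) / (H - 1.3))^0.8
Numerator = H - h = 30.2 - 12.9 = 17.3 m
Denominator = H - 1.3 = 30.2 - 1.3 = 28.9 m
Ratio = 17.3 / 28.9 = 0.59862
d = 40.2 * 0.59862^0.8 = 26.7 cm

26.7


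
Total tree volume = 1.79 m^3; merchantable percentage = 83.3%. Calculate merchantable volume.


Formula: MV = V_total * (merchantable_pct / 100)
Merchantable fraction = 83.3% / 100 = 0.833
MV = 1.79 m^3 * 0.833 = 1.491 m^3

1.491


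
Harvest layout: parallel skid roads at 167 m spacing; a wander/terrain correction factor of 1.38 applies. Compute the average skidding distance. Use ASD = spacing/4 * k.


Formula: ASD = (spacing / 4) * correction
Uncorrected distance = spacing / 4 = 167 / 4 = 41.75 m
ASD = 41.75 * 1.38 = 58 m

58


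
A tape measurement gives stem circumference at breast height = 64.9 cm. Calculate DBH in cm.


Formula: DBH = C / pi
DBH = 64.9 / pi
pi = 3.14159...
DBH = 20.7 cm

20.7


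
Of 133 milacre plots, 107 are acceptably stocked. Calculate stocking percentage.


Formula: Stocking % = stocked plots / total plots * 100
Stocking = 107 / 133 * 100
Stocking = 0.8045 * 100 = 80.5%

80.5


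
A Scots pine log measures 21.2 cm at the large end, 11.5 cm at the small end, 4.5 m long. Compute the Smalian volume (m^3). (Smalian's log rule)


Smalian: V = (A1 + A2)/2 * L,  A = pi*(D/200)^2
A1 = pi*(21.2/200)^2 = 0.035299 m^2
A2 = pi*(11.5/200)^2 = 0.010387 m^2
V = (0.035299+0.010387)/2*4.5 = 0.1028 m^3

0.1028


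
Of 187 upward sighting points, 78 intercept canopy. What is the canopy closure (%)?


Formula: Canopy closure = covered points / total points * 100
Closure = 78 / 187 * 100
Closure = 0.4171 * 100 = 41.7%

41.7


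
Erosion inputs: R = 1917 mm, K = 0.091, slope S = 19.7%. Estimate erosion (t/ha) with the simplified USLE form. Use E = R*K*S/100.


Formula: E = R * K * S / 100  (simplified USLE)
R * K = 1917 * 0.091 = 174.447
E = 174.447 * 19.7 / 100 = 34.37 t/ha

34.37


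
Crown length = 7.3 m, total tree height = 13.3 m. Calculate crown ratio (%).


Formula: Crown Ratio = (Crown Length / Total Height) * 100
CR = (7.3 m / 13.3 m) * 100
CR = 0.5489 * 100 = 54.9%

54.9


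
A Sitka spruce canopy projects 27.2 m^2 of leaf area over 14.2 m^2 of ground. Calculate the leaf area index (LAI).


Formula: LAI = total leaf area / ground area  (dimensionless)
LAI = 27.2 m^2 / 14.2 m^2
LAI = 1.92

1.92


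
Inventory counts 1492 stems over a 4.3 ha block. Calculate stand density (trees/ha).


Formula: Stand Density = N_trees / Area_ha
Density = 1492 trees / 4.3 ha
Density = 347 trees/ha

347


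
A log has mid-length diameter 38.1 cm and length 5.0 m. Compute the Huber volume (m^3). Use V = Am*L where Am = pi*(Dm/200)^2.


Huber: V = Am * L,  Am = pi*(Dm/200)^2
Am = pi*(38.1/200)^2 = 0.114009 m^2
V = 0.114009*5.0 = 0.57 m^3

0.57


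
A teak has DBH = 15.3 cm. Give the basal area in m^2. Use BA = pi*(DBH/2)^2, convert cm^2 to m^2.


Formula: BA = pi * (DBH/2)^2 / 10000  (cm^2 to m^2)
Radius = DBH/2 = 15.3/2 = 7.65 cm
BA = pi * 7.65^2 / 10000
   = 183.8539 cm^2 / 10000
   = 0.0184 m^2

0.0184


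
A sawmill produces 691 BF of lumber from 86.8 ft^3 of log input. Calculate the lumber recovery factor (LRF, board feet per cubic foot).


Formula: LRF = Lumber Output (BF) / Log Input (ft^3)
LRF = 691 BF / 86.8 ft^3
LRF = 7.96 BF/ft^3

7.96


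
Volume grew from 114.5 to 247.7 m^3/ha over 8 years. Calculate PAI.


Formula: PAI = (V_T2 - V_T1) / (T2 - T1)
Volume increment = 247.7 - 114.5 = 133.2 m^3/ha
PAI = 133.2 / 8 = 16.65 m^3/ha/year

16.65


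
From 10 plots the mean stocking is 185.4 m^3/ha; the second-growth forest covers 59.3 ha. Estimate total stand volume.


Formula: Total Volume = Mean Volume per ha * Total Area
Total Volume = 185.4 m^3/ha * 59.3 ha
Total Volume = 10994 m^3

10994


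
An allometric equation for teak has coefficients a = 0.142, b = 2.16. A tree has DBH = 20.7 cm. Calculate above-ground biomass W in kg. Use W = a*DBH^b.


Formula: W = a * DBH^b  (allometric power law)
DBH^b = 20.7^2.16 = 695.8185
W = 0.142 * 695.8185 = 98.8 kg

98.8


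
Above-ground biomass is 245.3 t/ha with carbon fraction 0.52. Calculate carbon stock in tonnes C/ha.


Formula: Carbon Stock = Biomass * Carbon Fraction
C = 245.3 t/ha * 0.52
C = 127.6 t C/ha

127.6


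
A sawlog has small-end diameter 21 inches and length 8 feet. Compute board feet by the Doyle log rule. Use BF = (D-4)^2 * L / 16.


Doyle: BF = (D - 4)^2 * L / 16
Adjusted diameter = 21 - 4 = 17 in
(D-4)^2 = 17^2 = 289
BF = 289 * 8 / 16 = 145 BF

145


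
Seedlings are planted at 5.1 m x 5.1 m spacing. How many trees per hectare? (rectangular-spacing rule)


Formula: TPH = 10000 m^2/ha / (spacing_x * spacing_y)
Area per tree = 5.1 m * 5.1 m = 26.01 m^2
TPH = 10000 / 26.01 = 384 trees/ha

384


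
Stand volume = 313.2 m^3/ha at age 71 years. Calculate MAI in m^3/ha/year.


Formula: MAI = Total Volume / Stand Age
MAI = 313.2 m^3/ha / 71 years
MAI = 4.41 m^3/ha/year

4.41


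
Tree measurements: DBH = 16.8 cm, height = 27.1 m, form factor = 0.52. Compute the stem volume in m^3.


Formula: V = pi * (DBH/200)^2 * H * ff
Radius = DBH/200 = 16.8/200 = 0.084 m
Radius^2 = 0.084^2 = 0.007056 m^2
V = pi * 0.007056 * 27.1 * 0.52
V = 0.312 m^3

0.312


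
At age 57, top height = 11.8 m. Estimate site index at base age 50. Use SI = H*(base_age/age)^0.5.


Formula: SI = H_dom * (base_age / age)^0.5
Age ratio = 50 / 57 = 0.87719
sqrt(age_ratio) = 0.93659
SI = 11.8 * 0.93659 = 11.1 m

11.1


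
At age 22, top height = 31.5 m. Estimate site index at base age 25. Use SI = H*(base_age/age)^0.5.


Formula: SI = H_dom * (base_age / age)^0.5
Age ratio = 25 / 22 = 1.13636
sqrt(age_ratio) = 1.066
SI = 31.5 * 1.066 = 33.6 m

33.6


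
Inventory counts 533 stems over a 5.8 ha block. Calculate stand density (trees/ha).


Formula: Stand Density = N_trees / Area_ha
Density = 533 trees / 5.8 ha
Density = 92 trees/ha

92


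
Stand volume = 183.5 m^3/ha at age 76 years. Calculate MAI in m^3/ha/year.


Formula: MAI = Total Volume / Stand Age
MAI = 183.5 m^3/ha / 76 years
MAI = 2.41 m^3/ha/year

2.41


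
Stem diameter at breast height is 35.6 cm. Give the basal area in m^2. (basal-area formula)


Formula: BA = pi * (DBH/2)^2 / 10000  (cm^2 to m^2)
Radius = DBH/2 = 35.6/2 = 17.8 cm
BA = pi * 17.8^2 / 10000
   = 995.3822 cm^2 / 10000
   = 0.0995 m^2

0.0995


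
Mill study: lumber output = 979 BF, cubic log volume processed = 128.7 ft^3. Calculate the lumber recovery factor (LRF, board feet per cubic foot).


Formula: LRF = Lumber Output (BF) / Log Input (ft^3)
LRF = 979 BF / 128.7 ft^3
LRF = 7.61 BF/ft^3

7.61


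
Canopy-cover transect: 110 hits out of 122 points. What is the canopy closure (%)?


Formula: Canopy closure = covered points / total points * 100
Closure = 110 / 122 * 100
Closure = 0.9016 * 100 = 90.2%

90.2


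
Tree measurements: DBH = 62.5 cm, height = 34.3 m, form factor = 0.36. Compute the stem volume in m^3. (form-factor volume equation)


Formula: V = pi * (DBH/200)^2 * H * ff
Radius = DBH/200 = 62.5/200 = 0.3125 m
Radius^2 = 0.3125^2 = 0.09765625 m^2
V = pi * 0.09765625 * 34.3 * 0.36
V = 3.788 m^3

3.788


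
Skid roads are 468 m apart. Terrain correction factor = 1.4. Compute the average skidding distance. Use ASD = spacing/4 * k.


Formula: ASD = (spacing / 4) * correction
Uncorrected distance = spacing / 4 = 468 / 4 = 117 m
ASD = 117 * 1.4 = 164 m

164


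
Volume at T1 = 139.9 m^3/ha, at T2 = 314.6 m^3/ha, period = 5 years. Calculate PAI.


Formula: PAI = (V_T2 - V_T1) / (T2 - T1)
Volume increment = 314.6 - 139.9 = 174.7 m^3/ha
PAI = 174.7 / 5 = 34.94 m^3/ha/year

34.94


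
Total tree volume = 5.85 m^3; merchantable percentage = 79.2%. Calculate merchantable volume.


Formula: MV = V_total * (merchantable_pct / 100)
Merchantable fraction = 79.2% / 100 = 0.792
MV = 5.85 m^3 * 0.792 = 4.633 m^3

4.633


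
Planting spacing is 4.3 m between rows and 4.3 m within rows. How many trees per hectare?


Formula: TPH = 10000 m^2/ha / (spacing_x * spacing_y)
Area per tree = 4.3 m * 4.3 m = 18.49 m^2
TPH = 10000 / 18.49 = 541 trees/ha

541


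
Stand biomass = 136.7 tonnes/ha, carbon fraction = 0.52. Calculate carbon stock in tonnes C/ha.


Formula: Carbon Stock = Biomass * Carbon Fraction
C = 136.7 t/ha * 0.52
C = 71.1 t C/ha

71.1


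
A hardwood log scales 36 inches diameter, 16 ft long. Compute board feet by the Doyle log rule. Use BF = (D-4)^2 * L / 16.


Doyle: BF = (D - 4)^2 * L / 16
Adjusted diameter = 36 - 4 = 32 in
(D-4)^2 = 32^2 = 1024
BF = 1024 * 16 / 16 = 1024 BF

1024


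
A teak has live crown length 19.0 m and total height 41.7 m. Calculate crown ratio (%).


Formula: Crown Ratio = (Crown Length / Total Height) * 100
CR = (19.0 m / 41.7 m) * 100
CR = 0.4556 * 100 = 45.6%

45.6


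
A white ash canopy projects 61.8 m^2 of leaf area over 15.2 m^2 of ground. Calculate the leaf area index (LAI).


Formula: LAI = total leaf area / ground area  (dimensionless)
LAI = 61.8 m^2 / 15.2 m^2
LAI = 4.07

4.07


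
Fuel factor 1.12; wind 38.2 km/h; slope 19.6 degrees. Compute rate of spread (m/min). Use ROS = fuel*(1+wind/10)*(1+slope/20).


Formula: ROS = fuel * (1 + wind/10) * (1 + slope/20)
Wind factor = 1 + 38.2/10 = 4.82
Slope factor = 1 + 19.6/20 = 1.98
ROS = 1.12 * 4.82 * 1.98 = 10.69 m/min

10.69


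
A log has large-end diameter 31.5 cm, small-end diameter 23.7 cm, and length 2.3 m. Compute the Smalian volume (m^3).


Smalian: V = (A1 + A2)/2 * L,  A = pi*(D/200)^2
A1 = pi*(31.5/200)^2 = 0.077931 m^2
A2 = pi*(23.7/200)^2 = 0.044115 m^2
V = (0.077931+0.044115)/2*2.3 = 0.1404 m^3

0.1404


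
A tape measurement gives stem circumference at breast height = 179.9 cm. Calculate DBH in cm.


Formula: DBH = C / pi
DBH = 179.9 / pi
pi = 3.14159...
DBH = 57.3 cm

57.3


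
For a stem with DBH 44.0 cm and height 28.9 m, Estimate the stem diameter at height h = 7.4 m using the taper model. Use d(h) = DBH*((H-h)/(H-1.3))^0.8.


Taper: d(h) = DBH * ((H - h) / (H - 1.3))^0.8
Numerator = H - h = 28.9 - 7.4 = 21.5 m
Denominator = H - 1.3 = 28.9 - 1.3 = 27.6 m
Ratio = 21.5 / 27.6 = 0.77899
d = 44.0 * 0.77899^0.8 = 36.0 cm

36.0


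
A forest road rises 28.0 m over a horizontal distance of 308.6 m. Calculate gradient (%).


Formula: Gradient = rise / run * 100
Gradient = 28.0 / 308.6 * 100 = 9.1%

9.1


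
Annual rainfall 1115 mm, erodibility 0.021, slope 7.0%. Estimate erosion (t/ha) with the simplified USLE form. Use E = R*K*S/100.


Formula: E = R * K * S / 100  (simplified USLE)
R * K = 1115 * 0.021 = 23.415
E = 23.415 * 7.0 / 100 = 1.64 t/ha

1.64


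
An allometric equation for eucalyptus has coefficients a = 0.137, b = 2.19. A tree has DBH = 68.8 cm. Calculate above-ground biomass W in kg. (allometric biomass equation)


Formula: W = a * DBH^b  (allometric power law)
DBH^b = 68.8^2.19 = 10575.9327
W = 0.137 * 10575.9327 = 1448.9 kg

1448.9


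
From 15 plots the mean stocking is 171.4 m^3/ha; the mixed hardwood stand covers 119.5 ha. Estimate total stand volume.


Formula: Total Volume = Mean Volume per ha * Total Area
Total Volume = 171.4 m^3/ha * 119.5 ha
Total Volume = 20482 m^3

20482


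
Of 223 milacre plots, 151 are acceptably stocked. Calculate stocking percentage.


Formula: Stocking % = stocked plots / total plots * 100
Stocking = 151 / 223 * 100
Stocking = 0.6771 * 100 = 67.7%

67.7


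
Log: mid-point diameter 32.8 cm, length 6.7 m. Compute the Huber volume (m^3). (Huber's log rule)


Huber: V = Am * L,  Am = pi*(Dm/200)^2
Am = pi*(32.8/200)^2 = 0.084496 m^2
V = 0.084496*6.7 = 0.5661 m^3

0.5661


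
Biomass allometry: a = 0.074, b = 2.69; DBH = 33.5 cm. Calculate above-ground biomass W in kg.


Formula: W = a * DBH^b  (allometric power law)
DBH^b = 33.5^2.69 = 12658.1585
W = 0.074 * 12658.1585 = 936.7 kg

936.7


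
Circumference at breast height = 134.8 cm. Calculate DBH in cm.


Formula: DBH = C / pi
DBH = 134.8 / pi
pi = 3.14159...
DBH = 42.9 cm

42.9


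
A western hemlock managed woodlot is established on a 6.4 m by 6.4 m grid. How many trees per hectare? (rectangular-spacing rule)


Formula: TPH = 10000 m^2/ha / (spacing_x * spacing_y)
Area per tree = 6.4 m * 6.4 m = 40.96 m^2
TPH = 10000 / 40.96 = 244 trees/ha

244


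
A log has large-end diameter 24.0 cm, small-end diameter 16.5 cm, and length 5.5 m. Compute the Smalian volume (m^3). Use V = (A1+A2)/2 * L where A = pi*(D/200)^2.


Smalian: V = (A1 + A2)/2 * L,  A = pi*(D/200)^2
A1 = pi*(24.0/200)^2 = 0.045239 m^2
A2 = pi*(16.5/200)^2 = 0.021382 m^2
V = (0.045239+0.021382)/2*5.5 = 0.1832 m^3

0.1832


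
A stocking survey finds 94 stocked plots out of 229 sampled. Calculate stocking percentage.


Formula: Stocking % = stocked plots / total plots * 100
Stocking = 94 / 229 * 100
Stocking = 0.4105 * 100 = 41.0%

41.0


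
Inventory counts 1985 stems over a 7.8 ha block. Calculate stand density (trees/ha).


Formula: Stand Density = N_trees / Area_ha
Density = 1985 trees / 7.8 ha
Density = 254 trees/ha

254


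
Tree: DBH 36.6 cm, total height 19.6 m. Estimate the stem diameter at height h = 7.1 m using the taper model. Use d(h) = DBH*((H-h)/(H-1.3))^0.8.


Taper: d(h) = DBH * ((H - h) / (H - 1.3))^0.8
Numerator = H - h = 19.6 - 7.1 = 12.5 m
Denominator = H - 1.3 = 19.6 - 1.3 = 18.3 m
Ratio = 12.5 / 18.3 = 0.68306
d = 36.6 * 0.68306^0.8 = 27.0 cm

27.0


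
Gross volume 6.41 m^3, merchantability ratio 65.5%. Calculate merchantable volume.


Formula: MV = V_total * (merchantable_pct / 100)
Merchantable fraction = 65.5% / 100 = 0.655
MV = 6.41 m^3 * 0.655 = 4.199 m^3

4.199


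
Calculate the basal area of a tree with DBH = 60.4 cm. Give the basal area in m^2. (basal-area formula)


Formula: BA = pi * (DBH/2)^2 / 10000  (cm^2 to m^2)
Radius = DBH/2 = 60.4/2 = 30.2 cm
BA = pi * 30.2^2 / 10000
   = 2865.2582 cm^2 / 10000
   = 0.2865 m^2

0.2865


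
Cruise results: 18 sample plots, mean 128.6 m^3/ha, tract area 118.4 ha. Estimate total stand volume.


Formula: Total Volume = Mean Volume per ha * Total Area
Total Volume = 128.6 m^3/ha * 118.4 ha
Total Volume = 15226 m^3

15226


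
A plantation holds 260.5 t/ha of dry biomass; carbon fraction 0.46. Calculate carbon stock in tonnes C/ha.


Formula: Carbon Stock = Biomass * Carbon Fraction
C = 260.5 t/ha * 0.46
C = 119.8 t C/ha

119.8


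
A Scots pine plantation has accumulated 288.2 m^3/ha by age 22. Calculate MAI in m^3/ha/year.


Formula: MAI = Total Volume / Stand Age
MAI = 288.2 m^3/ha / 22 years
MAI = 13.1 m^3/ha/year

13.1


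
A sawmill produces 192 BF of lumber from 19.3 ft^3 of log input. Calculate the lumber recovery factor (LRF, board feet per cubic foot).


Formula: LRF = Lumber Output (BF) / Log Input (ft^3)
LRF = 192 BF / 19.3 ft^3
LRF = 9.95 BF/ft^3

9.95


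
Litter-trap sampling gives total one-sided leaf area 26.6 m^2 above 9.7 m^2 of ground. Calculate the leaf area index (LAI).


Formula: LAI = total leaf area / ground area  (dimensionless)
LAI = 26.6 m^2 / 9.7 m^2
LAI = 2.74

2.74


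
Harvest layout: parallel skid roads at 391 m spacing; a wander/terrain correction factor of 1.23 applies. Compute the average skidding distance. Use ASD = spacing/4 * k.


Formula: ASD = (spacing / 4) * correction
Uncorrected distance = spacing / 4 = 391 / 4 = 97.75 m
ASD = 97.75 * 1.23 = 120 m

120


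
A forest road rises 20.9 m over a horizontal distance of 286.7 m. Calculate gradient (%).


Formula: Gradient = rise / run * 100
Gradient = 20.9 / 286.7 * 100 = 7.3%

7.3


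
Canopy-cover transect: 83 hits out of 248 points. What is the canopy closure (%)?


Formula: Canopy closure = covered points / total points * 100
Closure = 83 / 248 * 100
Closure = 0.3347 * 100 = 33.5%

33.5


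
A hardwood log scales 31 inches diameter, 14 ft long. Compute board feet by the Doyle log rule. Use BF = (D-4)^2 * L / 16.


Doyle: BF = (D - 4)^2 * L / 16
Adjusted diameter = 31 - 4 = 27 in
(D-4)^2 = 27^2 = 729
BF = 729 * 14 / 16 = 638 BF

638


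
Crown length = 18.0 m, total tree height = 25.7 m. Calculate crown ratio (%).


Formula: Crown Ratio = (Crown Length / Total Height) * 100
CR = (18.0 m / 25.7 m) * 100
CR = 0.7004 * 100 = 70.0%

70.0


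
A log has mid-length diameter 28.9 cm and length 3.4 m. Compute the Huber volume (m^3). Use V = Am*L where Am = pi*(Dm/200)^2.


Huber: V = Am * L,  Am = pi*(Dm/200)^2
Am = pi*(28.9/200)^2 = 0.065597 m^2
V = 0.065597*3.4 = 0.223 m^3

0.223


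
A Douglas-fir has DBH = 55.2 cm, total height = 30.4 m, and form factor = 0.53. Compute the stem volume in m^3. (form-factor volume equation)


Formula: V = pi * (DBH/200)^2 * H * ff
Radius = DBH/200 = 55.2/200 = 0.276 m
Radius^2 = 0.276^2 = 0.076176 m^2
V = pi * 0.076176 * 30.4 * 0.53
V = 3.856 m^3

3.856


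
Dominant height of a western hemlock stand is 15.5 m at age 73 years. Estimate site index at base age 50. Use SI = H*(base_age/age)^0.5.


Formula: SI = H_dom * (base_age / age)^0.5
Age ratio = 50 / 73 = 0.68493
sqrt(age_ratio) = 0.82761
SI = 15.5 * 0.82761 = 12.8 m

12.8


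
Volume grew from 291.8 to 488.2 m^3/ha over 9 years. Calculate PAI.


Formula: PAI = (V_T2 - V_T1) / (T2 - T1)
Volume increment = 488.2 - 291.8 = 196.4 m^3/ha
PAI = 196.4 / 9 = 21.82 m^3/ha/year

21.82


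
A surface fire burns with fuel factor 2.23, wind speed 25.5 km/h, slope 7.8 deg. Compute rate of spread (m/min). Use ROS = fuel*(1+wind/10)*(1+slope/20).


Formula: ROS = fuel * (1 + wind/10) * (1 + slope/20)
Wind factor = 1 + 25.5/10 = 3.55
Slope factor = 1 + 7.8/20 = 1.39
ROS = 2.23 * 3.55 * 1.39 = 11.0 m/min

11.0


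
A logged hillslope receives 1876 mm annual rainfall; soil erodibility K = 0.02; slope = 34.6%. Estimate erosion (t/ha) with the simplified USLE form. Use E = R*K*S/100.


Formula: E = R * K * S / 100  (simplified USLE)
R * K = 1876 * 0.02 = 37.52
E = 37.52 * 34.6 / 100 = 12.98 t/ha

12.98


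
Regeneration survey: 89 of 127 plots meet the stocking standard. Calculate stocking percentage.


Formula: Stocking % = stocked plots / total plots * 100
Stocking = 89 / 127 * 100
Stocking = 0.7008 * 100 = 70.1%

70.1


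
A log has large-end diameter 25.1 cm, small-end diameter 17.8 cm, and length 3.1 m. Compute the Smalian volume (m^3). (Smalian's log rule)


Smalian: V = (A1 + A2)/2 * L,  A = pi*(D/200)^2
A1 = pi*(25.1/200)^2 = 0.049481 m^2
A2 = pi*(17.8/200)^2 = 0.024885 m^2
V = (0.049481+0.024885)/2*3.1 = 0.1153 m^3

0.1153


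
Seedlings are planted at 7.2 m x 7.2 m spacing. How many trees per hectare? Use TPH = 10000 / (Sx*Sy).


Formula: TPH = 10000 m^2/ha / (spacing_x * spacing_y)
Area per tree = 7.2 m * 7.2 m = 51.84 m^2
TPH = 10000 / 51.84 = 193 trees/ha

193


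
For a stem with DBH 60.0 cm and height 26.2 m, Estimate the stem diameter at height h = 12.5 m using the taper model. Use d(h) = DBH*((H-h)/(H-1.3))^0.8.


Taper: d(h) = DBH * ((H - h) / (H - 1.3))^0.8
Numerator = H - h = 26.2 - 12.5 = 13.7 m
Denominator = H - 1.3 = 26.2 - 1.3 = 24.9 m
Ratio = 13.7 / 24.9 = 0.5502
d = 60.0 * 0.5502^0.8 = 37.2 cm

37.2


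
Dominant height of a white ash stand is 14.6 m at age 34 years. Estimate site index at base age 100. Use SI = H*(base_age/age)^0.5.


Formula: SI = H_dom * (base_age / age)^0.5
Age ratio = 100 / 34 = 2.94118
sqrt(age_ratio) = 1.71499
SI = 14.6 * 1.71499 = 25.0 m

25.0


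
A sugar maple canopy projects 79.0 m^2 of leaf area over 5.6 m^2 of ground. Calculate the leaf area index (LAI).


Formula: LAI = total leaf area / ground area  (dimensionless)
LAI = 79.0 m^2 / 5.6 m^2
LAI = 14.11

14.11


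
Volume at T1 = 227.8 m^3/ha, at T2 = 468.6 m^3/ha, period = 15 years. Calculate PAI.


Formula: PAI = (V_T2 - V_T1) / (T2 - T1)
Volume increment = 468.6 - 227.8 = 240.8 m^3/ha
PAI = 240.8 / 15 = 16.05 m^3/ha/year

16.05


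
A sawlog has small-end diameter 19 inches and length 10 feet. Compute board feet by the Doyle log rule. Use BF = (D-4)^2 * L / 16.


Doyle: BF = (D - 4)^2 * L / 16
Adjusted diameter = 19 - 4 = 15 in
(D-4)^2 = 15^2 = 225
BF = 225 * 10 / 16 = 141 BF

141


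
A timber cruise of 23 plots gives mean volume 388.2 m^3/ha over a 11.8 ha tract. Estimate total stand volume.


Formula: Total Volume = Mean Volume per ha * Total Area
Total Volume = 388.2 m^3/ha * 11.8 ha
Total Volume = 4581 m^3

4581


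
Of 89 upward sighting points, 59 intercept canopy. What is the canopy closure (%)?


Formula: Canopy closure = covered points / total points * 100
Closure = 59 / 89 * 100
Closure = 0.6629 * 100 = 66.3%

66.3


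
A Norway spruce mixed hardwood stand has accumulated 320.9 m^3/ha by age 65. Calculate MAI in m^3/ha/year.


Formula: MAI = Total Volume / Stand Age
MAI = 320.9 m^3/ha / 65 years
MAI = 4.94 m^3/ha/year

4.94


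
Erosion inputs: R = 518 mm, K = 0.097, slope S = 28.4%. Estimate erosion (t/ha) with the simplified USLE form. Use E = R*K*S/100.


Formula: E = R * K * S / 100  (simplified USLE)
R * K = 518 * 0.097 = 50.246
E = 50.246 * 28.4 / 100 = 14.27 t/ha

14.27


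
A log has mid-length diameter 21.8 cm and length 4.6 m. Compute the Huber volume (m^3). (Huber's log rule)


Huber: V = Am * L,  Am = pi*(Dm/200)^2
Am = pi*(21.8/200)^2 = 0.037325 m^2
V = 0.037325*4.6 = 0.1717 m^3

0.1717


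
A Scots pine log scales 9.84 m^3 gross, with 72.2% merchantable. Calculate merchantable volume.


Formula: MV = V_total * (merchantable_pct / 100)
Merchantable fraction = 72.2% / 100 = 0.722
MV = 9.84 m^3 * 0.722 = 7.104 m^3

7.104


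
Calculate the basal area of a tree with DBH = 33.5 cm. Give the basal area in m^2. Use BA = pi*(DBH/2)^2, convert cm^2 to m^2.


Formula: BA = pi * (DBH/2)^2 / 10000  (cm^2 to m^2)
Radius = DBH/2 = 33.5/2 = 16.75 cm
BA = pi * 16.75^2 / 10000
   = 881.4131 cm^2 / 10000
   = 0.0881 m^2

0.0881


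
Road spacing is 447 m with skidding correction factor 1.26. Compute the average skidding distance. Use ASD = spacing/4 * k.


Formula: ASD = (spacing / 4) * correction
Uncorrected distance = spacing / 4 = 447 / 4 = 111.75 m
ASD = 111.75 * 1.26 = 141 m

141


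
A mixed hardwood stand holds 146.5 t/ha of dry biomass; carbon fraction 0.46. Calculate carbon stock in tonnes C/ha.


Formula: Carbon Stock = Biomass * Carbon Fraction
C = 146.5 t/ha * 0.46
C = 67.4 t C/ha

67.4


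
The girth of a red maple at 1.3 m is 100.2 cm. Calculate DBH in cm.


Formula: DBH = C / pi
DBH = 100.2 / pi
pi = 3.14159...
DBH = 31.9 cm

31.9


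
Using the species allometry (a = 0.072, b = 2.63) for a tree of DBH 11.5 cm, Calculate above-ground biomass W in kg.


Formula: W = a * DBH^b  (allometric power law)
DBH^b = 11.5^2.63 = 616.0775
W = 0.072 * 616.0775 = 44.4 kg

44.4


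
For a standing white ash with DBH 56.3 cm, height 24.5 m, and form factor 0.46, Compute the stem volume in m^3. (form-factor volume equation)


Formula: V = pi * (DBH/200)^2 * H * ff
Radius = DBH/200 = 56.3/200 = 0.2815 m
Radius^2 = 0.2815^2 = 0.07924225 m^2
V = pi * 0.07924225 * 24.5 * 0.46
V = 2.806 m^3

2.806


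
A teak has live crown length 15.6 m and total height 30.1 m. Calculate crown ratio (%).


Formula: Crown Ratio = (Crown Length / Total Height) * 100
CR = (15.6 m / 30.1 m) * 100
CR = 0.5183 * 100 = 51.8%

51.8


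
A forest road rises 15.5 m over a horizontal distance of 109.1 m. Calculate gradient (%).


Formula: Gradient = rise / run * 100
Gradient = 15.5 / 109.1 * 100 = 14.2%

14.2


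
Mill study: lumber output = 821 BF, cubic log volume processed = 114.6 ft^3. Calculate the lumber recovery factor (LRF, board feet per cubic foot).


Formula: LRF = Lumber Output (BF) / Log Input (ft^3)
LRF = 821 BF / 114.6 ft^3
LRF = 7.16 BF/ft^3

7.16


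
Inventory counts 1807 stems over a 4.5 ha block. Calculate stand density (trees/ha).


Formula: Stand Density = N_trees / Area_ha
Density = 1807 trees / 4.5 ha
Density = 402 trees/ha

402


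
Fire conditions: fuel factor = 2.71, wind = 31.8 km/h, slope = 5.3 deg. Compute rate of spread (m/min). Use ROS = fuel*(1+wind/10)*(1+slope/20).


Formula: ROS = fuel * (1 + wind/10) * (1 + slope/20)
Wind factor = 1 + 31.8/10 = 4.18
Slope factor = 1 + 5.3/20 = 1.265
ROS = 2.71 * 4.18 * 1.265 = 14.33 m/min

14.33


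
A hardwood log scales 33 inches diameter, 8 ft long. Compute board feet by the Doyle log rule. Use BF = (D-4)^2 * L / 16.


Doyle: BF = (D - 4)^2 * L / 16
Adjusted diameter = 33 - 4 = 29 in
(D-4)^2 = 29^2 = 841
BF = 841 * 8 / 16 = 421 BF

421


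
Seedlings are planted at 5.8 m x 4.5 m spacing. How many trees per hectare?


Formula: TPH = 10000 m^2/ha / (spacing_x * spacing_y)
Area per tree = 5.8 m * 4.5 m = 26.1 m^2
TPH = 10000 / 26.1 = 383 trees/ha

383


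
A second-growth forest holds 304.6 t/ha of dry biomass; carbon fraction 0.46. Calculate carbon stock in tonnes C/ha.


Formula: Carbon Stock = Biomass * Carbon Fraction
C = 304.6 t/ha * 0.46
C = 140.1 t C/ha

140.1


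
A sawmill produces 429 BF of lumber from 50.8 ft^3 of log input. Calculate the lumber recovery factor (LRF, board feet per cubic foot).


Formula: LRF = Lumber Output (BF) / Log Input (ft^3)
LRF = 429 BF / 50.8 ft^3
LRF = 8.44 BF/ft^3

8.44


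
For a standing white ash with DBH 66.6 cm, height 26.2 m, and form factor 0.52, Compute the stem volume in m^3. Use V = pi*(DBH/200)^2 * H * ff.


Formula: V = pi * (DBH/200)^2 * H * ff
Radius = DBH/200 = 66.6/200 = 0.333 m
Radius^2 = 0.333^2 = 0.110889 m^2
V = pi * 0.110889 * 26.2 * 0.52
V = 4.746 m^3

4.746


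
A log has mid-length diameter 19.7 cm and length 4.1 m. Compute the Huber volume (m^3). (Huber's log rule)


Huber: V = Am * L,  Am = pi*(Dm/200)^2
Am = pi*(19.7/200)^2 = 0.030481 m^2
V = 0.030481*4.1 = 0.125 m^3

0.125


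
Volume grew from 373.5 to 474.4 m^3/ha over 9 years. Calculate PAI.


Formula: PAI = (V_T2 - V_T1) / (T2 - T1)
Volume increment = 474.4 - 373.5 = 100.9 m^3/ha
PAI = 100.9 / 9 = 11.21 m^3/ha/year

11.21


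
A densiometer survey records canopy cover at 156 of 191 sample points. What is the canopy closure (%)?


Formula: Canopy closure = covered points / total points * 100
Closure = 156 / 191 * 100
Closure = 0.8168 * 100 = 81.7%

81.7


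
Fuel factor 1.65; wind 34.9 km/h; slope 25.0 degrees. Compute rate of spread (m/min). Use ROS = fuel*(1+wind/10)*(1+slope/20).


Formula: ROS = fuel * (1 + wind/10) * (1 + slope/20)
Wind factor = 1 + 34.9/10 = 4.49
Slope factor = 1 + 25.0/20 = 2.25
ROS = 1.65 * 4.49 * 2.25 = 16.67 m/min

16.67


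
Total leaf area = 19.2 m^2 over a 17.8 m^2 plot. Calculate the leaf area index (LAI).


Formula: LAI = total leaf area / ground area  (dimensionless)
LAI = 19.2 m^2 / 17.8 m^2
LAI = 1.08

1.08


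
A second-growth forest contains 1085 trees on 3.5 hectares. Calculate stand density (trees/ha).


Formula: Stand Density = N_trees / Area_ha
Density = 1085 trees / 3.5 ha
Density = 310 trees/ha

310


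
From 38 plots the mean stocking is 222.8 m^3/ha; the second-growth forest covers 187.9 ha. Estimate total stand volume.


Formula: Total Volume = Mean Volume per ha * Total Area
Total Volume = 222.8 m^3/ha * 187.9 ha
Total Volume = 41864 m^3

41864


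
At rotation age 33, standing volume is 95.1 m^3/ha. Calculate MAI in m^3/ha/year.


Formula: MAI = Total Volume / Stand Age
MAI = 95.1 m^3/ha / 33 years
MAI = 2.88 m^3/ha/year

2.88


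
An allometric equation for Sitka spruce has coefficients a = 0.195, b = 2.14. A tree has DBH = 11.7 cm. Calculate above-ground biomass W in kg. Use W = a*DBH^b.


Formula: W = a * DBH^b  (allometric power law)
DBH^b = 11.7^2.14 = 193.1602
W = 0.195 * 193.1602 = 37.7 kg

37.7


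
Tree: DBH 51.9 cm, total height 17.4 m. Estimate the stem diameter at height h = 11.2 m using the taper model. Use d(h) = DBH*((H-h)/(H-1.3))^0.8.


Taper: d(h) = DBH * ((H - h) / (H - 1.3))^0.8
Numerator = H - h = 17.4 - 11.2 = 6.2 m
Denominator = H - 1.3 = 17.4 - 1.3 = 16.1 m
Ratio = 6.2 / 16.1 = 0.38509
d = 51.9 * 0.38509^0.8 = 24.2 cm

24.2


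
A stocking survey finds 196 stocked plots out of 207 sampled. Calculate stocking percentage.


Formula: Stocking % = stocked plots / total plots * 100
Stocking = 196 / 207 * 100
Stocking = 0.9469 * 100 = 94.7%

94.7


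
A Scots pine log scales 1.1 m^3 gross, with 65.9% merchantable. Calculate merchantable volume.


Formula: MV = V_total * (merchantable_pct / 100)
Merchantable fraction = 65.9% / 100 = 0.659
MV = 1.1 m^3 * 0.659 = 0.725 m^3

0.725


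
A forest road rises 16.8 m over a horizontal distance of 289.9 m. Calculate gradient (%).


Formula: Gradient = rise / run * 100
Gradient = 16.8 / 289.9 * 100 = 5.8%

5.8


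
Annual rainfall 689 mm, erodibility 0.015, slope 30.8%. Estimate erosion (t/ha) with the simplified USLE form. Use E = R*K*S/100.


Formula: E = R * K * S / 100  (simplified USLE)
R * K = 689 * 0.015 = 10.335
E = 10.335 * 30.8 / 100 = 3.18 t/ha

3.18


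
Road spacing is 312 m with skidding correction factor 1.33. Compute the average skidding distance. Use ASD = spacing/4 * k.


Formula: ASD = (spacing / 4) * correction
Uncorrected distance = spacing / 4 = 312 / 4 = 78 m
ASD = 78 * 1.33 = 104 m

104


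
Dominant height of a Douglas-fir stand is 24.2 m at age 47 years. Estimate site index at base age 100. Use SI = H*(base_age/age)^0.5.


Formula: SI = H_dom * (base_age / age)^0.5
Age ratio = 100 / 47 = 2.12766
sqrt(age_ratio) = 1.45865
SI = 24.2 * 1.45865 = 35.3 m

35.3


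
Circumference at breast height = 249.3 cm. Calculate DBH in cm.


Formula: DBH = C / pi
DBH = 249.3 / pi
pi = 3.14159...
DBH = 79.4 cm

79.4


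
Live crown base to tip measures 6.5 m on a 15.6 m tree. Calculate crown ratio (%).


Formula: Crown Ratio = (Crown Length / Total Height) * 100
CR = (6.5 m / 15.6 m) * 100
CR = 0.4167 * 100 = 41.7%

41.7


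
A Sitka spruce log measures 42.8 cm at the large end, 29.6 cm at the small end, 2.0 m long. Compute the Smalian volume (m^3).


Smalian: V = (A1 + A2)/2 * L,  A = pi*(D/200)^2
A1 = pi*(42.8/200)^2 = 0.143872 m^2
A2 = pi*(29.6/200)^2 = 0.068813 m^2
V = (0.143872+0.068813)/2*2.0 = 0.2127 m^3

0.2127


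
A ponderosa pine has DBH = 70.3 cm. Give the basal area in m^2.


Formula: BA = pi * (DBH/2)^2 / 10000  (cm^2 to m^2)
Radius = DBH/2 = 70.3/2 = 35.15 cm
BA = pi * 35.15^2 / 10000
   = 3881.5084 cm^2 / 10000
   = 0.3882 m^2

0.3882


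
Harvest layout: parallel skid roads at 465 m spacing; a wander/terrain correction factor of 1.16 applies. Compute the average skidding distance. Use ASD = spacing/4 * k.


Formula: ASD = (spacing / 4) * correction
Uncorrected distance = spacing / 4 = 465 / 4 = 116.25 m
ASD = 116.25 * 1.16 = 135 m

135


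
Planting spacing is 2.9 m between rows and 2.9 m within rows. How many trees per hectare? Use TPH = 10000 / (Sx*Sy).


Formula: TPH = 10000 m^2/ha / (spacing_x * spacing_y)
Area per tree = 2.9 m * 2.9 m = 8.41 m^2
TPH = 10000 / 8.41 = 1189 trees/ha

1189


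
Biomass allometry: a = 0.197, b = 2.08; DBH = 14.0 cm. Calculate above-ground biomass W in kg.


Formula: W = a * DBH^b  (allometric power law)
DBH^b = 14.0^2.08 = 242.073
W = 0.197 * 242.073 = 47.7 kg

47.7


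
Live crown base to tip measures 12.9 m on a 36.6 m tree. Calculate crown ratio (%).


Formula: Crown Ratio = (Crown Length / Total Height) * 100
CR = (12.9 m / 36.6 m) * 100
CR = 0.3525 * 100 = 35.2%

35.2


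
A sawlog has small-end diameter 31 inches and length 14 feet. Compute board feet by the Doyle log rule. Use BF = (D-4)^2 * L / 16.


Doyle: BF = (D - 4)^2 * L / 16
Adjusted diameter = 31 - 4 = 27 in
(D-4)^2 = 27^2 = 729
BF = 729 * 14 / 16 = 638 BF

638


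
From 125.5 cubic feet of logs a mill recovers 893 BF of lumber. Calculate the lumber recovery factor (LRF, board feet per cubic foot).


Formula: LRF = Lumber Output (BF) / Log Input (ft^3)
LRF = 893 BF / 125.5 ft^3
LRF = 7.12 BF/ft^3

7.12


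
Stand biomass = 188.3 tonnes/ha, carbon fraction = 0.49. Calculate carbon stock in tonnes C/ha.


Formula: Carbon Stock = Biomass * Carbon Fraction
C = 188.3 t/ha * 0.49
C = 92.3 t C/ha

92.3


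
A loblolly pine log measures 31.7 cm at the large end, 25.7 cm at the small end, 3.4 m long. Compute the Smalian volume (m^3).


Smalian: V = (A1 + A2)/2 * L,  A = pi*(D/200)^2
A1 = pi*(31.7/200)^2 = 0.078924 m^2
A2 = pi*(25.7/200)^2 = 0.051875 m^2
V = (0.078924+0.051875)/2*3.4 = 0.2224 m^3

0.2224
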